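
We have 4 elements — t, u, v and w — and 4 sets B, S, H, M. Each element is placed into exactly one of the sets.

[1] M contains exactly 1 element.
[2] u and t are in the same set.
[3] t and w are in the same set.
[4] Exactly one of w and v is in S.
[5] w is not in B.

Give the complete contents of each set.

B = {}; S = {t, u, w}; H = {}; M = {v}

From (5): w ∉ B.
(3): t matches w: t ∉ B.
(2): u matches t: u ∉ B.
Suppose t ∉ S: no assignment then satisfies all the clues, so t ∈ S.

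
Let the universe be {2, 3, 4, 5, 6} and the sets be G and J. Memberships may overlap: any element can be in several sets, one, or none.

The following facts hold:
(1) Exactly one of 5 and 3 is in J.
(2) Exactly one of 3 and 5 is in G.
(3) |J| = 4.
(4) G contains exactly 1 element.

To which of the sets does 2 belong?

2: J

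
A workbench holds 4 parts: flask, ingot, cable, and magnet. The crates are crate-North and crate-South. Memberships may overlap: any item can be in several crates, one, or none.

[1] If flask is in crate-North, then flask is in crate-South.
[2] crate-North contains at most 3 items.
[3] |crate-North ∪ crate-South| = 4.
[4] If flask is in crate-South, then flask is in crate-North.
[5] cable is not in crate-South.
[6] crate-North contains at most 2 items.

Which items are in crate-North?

crate-North = {cable, flask}

From (5): cable ∉ crate-South.
Suppose flask ∉ crate-North: no assignment then satisfies all the clues, so flask ∈ crate-North.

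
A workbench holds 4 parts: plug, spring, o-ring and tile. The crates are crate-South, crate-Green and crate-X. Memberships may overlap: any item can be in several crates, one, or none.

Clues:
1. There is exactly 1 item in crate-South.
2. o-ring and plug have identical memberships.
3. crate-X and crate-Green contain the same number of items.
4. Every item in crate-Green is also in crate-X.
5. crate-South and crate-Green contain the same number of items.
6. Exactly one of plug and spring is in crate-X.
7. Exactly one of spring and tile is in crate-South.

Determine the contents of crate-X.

crate-X = {spring}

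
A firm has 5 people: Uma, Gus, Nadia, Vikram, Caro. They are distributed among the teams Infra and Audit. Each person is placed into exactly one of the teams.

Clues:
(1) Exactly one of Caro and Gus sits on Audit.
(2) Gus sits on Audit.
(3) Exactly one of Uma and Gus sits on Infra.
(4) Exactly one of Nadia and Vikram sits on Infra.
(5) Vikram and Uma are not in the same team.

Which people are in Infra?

From (2): Gus ∈ Audit.
(1) (exactly one): Caro ∉ Audit.
(3) (exactly one): Uma ∈ Infra.
(5): Vikram ∉ Infra.
Only one team left: Vikram ∈ Audit.
Only one team left: Caro ∈ Infra.
(4) (exactly one): Nadia ∈ Infra.

Infra = {Caro, Nadia, Uma}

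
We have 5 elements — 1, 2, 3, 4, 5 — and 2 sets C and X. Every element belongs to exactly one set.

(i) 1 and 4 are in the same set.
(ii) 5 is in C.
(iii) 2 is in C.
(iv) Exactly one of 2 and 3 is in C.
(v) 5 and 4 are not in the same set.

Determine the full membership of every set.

C = {2, 5}; X = {1, 3, 4}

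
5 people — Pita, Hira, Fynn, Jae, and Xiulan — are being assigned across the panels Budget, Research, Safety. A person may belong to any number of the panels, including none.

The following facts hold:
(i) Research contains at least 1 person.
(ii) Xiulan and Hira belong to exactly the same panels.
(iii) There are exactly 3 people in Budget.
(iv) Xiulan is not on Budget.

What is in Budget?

From (iv): Xiulan ∉ Budget.
(ii): Hira matches Xiulan: Hira ∉ Budget.
(iii): only 3 candidates remain for Budget, so all are in.

Budget = {Fynn, Jae, Pita}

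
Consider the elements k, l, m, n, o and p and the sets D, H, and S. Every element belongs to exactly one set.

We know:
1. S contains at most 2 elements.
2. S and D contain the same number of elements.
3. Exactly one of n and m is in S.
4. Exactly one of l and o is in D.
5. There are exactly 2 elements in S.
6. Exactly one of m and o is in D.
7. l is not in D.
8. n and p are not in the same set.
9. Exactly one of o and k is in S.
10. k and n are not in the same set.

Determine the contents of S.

S = {k, m}

From (7): l ∉ D.
(4) (exactly one): o ∈ D.
(6) (exactly one): m ∉ D.
(9) (exactly one): k ∈ S.
(10): n ∉ S.
(3) (exactly one): m ∈ S.
(5): S already has 2, so the rest are out.
Only one set left: l ∈ H.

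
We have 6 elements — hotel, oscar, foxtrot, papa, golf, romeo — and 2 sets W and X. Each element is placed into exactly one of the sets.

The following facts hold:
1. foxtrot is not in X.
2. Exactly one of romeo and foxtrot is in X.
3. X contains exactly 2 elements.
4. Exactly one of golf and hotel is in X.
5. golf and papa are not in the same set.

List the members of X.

X = {golf, romeo}

From (1): foxtrot ∉ X.
(2) (exactly one): romeo ∈ X.
Only one set left: foxtrot ∈ W.
Suppose hotel ∈ X: no assignment then satisfies all the clues, so hotel ∉ X.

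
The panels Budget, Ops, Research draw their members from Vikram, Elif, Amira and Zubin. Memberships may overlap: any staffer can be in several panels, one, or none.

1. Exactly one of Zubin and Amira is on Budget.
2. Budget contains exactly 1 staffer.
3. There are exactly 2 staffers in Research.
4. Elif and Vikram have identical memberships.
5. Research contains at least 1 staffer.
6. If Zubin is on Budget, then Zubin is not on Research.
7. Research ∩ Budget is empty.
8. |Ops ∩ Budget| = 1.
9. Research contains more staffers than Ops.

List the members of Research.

Research = {Elif, Vikram}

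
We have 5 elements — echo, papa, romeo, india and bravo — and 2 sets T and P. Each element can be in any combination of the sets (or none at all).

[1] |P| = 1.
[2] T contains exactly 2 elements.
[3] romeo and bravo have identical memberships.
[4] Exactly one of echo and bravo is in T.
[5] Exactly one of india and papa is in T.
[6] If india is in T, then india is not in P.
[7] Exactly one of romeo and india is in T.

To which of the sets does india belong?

india: T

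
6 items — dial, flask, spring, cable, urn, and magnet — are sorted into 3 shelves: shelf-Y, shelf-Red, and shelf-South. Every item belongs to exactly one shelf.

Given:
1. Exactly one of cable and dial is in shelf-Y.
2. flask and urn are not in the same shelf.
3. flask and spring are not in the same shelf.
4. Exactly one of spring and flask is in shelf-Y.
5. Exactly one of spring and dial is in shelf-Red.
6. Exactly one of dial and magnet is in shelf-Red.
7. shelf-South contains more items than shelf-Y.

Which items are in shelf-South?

shelf-South = {magnet, spring, urn}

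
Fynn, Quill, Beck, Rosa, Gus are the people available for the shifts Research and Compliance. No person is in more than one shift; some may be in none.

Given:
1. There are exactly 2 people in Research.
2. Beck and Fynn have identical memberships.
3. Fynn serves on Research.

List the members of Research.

From (3): Fynn ∈ Research.
(2): Beck matches Fynn: Beck ∈ Research.
(1): Research already has 2, so the rest are out.

Research = {Beck, Fynn}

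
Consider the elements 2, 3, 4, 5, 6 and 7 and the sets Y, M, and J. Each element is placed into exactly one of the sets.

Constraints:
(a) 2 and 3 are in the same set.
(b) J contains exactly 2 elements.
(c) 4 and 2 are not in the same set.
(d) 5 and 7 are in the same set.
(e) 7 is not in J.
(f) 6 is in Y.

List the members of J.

J = {2, 3}

From (e): 7 ∉ J.
From (f): 6 ∈ Y.
(d): 5 matches 7: 5 ∉ J.
Suppose 2 ∉ J: no assignment then satisfies all the clues, so 2 ∈ J.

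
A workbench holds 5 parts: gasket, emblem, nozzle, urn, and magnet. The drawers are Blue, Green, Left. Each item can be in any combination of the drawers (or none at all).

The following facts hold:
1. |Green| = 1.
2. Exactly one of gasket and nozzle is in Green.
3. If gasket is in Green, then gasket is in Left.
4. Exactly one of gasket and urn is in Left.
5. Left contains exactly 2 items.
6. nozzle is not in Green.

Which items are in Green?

Green = {gasket}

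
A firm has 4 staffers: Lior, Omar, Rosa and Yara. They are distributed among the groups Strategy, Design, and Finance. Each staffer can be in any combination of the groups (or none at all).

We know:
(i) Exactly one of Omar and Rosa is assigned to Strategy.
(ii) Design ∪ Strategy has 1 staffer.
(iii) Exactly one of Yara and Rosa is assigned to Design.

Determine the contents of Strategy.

Strategy = {Rosa}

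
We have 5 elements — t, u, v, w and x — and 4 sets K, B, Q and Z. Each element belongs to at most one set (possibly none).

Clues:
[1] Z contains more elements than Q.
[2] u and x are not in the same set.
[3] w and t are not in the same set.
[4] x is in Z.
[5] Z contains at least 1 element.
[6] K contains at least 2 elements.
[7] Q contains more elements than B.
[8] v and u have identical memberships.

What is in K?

K = {u, v}

From (4): x ∈ Z.
(2): u ∉ Z.
(8): v matches u: v ∉ Z.
Suppose t ∈ K: no assignment then satisfies all the clues, so t ∉ K.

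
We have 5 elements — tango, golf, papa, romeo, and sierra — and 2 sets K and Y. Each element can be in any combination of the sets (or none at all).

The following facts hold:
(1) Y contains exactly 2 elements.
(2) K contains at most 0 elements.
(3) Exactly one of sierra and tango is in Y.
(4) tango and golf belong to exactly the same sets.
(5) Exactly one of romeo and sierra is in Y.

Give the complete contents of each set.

K = {}; Y = {papa, sierra}

(2): K already has 0, so the rest are out.
Suppose tango ∈ Y: no assignment then satisfies all the clues, so tango ∉ Y.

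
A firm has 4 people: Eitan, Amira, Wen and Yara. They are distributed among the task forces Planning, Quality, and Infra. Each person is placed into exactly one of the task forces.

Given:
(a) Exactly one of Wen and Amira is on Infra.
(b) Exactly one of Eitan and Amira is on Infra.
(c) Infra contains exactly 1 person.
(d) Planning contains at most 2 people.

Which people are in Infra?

Infra = {Amira}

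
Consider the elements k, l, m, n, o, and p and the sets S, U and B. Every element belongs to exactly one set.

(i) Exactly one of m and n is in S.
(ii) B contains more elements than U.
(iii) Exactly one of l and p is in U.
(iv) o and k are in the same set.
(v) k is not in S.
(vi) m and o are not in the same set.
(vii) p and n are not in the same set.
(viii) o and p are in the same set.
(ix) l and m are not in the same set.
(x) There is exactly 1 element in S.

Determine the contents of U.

U = {l, n}

From (v): k ∉ S.
(iv): o matches k: o ∉ S.
(viii): p matches o: p ∉ S.
Suppose k ∈ U: no assignment then satisfies all the clues, so k ∉ U.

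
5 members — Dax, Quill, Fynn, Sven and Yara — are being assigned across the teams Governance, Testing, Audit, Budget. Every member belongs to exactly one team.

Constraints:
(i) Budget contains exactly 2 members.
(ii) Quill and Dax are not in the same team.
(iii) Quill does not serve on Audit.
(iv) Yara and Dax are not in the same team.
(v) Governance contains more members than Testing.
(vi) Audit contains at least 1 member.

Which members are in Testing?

Testing = {}

From (iii): Quill ∉ Audit.
Suppose Dax ∈ Testing: no assignment then satisfies all the clues, so Dax ∉ Testing.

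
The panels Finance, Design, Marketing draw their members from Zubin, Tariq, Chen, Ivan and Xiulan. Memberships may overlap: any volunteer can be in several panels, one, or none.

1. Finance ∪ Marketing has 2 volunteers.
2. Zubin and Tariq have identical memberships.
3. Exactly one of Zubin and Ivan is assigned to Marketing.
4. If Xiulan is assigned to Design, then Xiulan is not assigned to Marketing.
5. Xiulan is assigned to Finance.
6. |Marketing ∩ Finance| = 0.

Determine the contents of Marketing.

Marketing = {Ivan}

From (5): Xiulan ∈ Finance.
Suppose Zubin ∈ Marketing: no assignment then satisfies all the clues, so Zubin ∉ Marketing.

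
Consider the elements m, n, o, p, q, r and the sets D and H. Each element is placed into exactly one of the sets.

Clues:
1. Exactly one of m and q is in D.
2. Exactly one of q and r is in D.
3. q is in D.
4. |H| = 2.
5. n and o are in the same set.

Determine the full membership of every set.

D = {n, o, p, q}; H = {m, r}

From (3): q ∈ D.
(1) (exactly one): m ∉ D.
(2) (exactly one): r ∉ D.
Only one set left: m ∈ H.
Only one set left: r ∈ H.
(4): H already has 2, so the rest are out.
Only one set left: n ∈ D.
Only one set left: o ∈ D.
Only one set left: p ∈ D.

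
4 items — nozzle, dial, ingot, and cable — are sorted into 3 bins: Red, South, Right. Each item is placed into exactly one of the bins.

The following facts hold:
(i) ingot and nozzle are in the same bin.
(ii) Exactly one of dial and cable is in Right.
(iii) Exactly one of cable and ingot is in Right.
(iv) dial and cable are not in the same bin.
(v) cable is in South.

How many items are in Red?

From (v): cable ∈ South.
(ii) (exactly one): dial ∈ Right.
(iii) (exactly one): ingot ∈ Right.
(i): nozzle matches ingot: nozzle ∉ Red.
(i): nozzle matches ingot: nozzle ∉ South.
(i): nozzle matches ingot: nozzle ∈ Right.

0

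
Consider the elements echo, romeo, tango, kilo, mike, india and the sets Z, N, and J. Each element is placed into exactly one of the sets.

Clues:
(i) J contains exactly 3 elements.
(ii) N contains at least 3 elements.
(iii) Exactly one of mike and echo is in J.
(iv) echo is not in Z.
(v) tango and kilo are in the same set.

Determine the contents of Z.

From (iv): echo ∉ Z.
Suppose romeo ∈ Z: no assignment then satisfies all the clues, so romeo ∉ Z.

Z = {}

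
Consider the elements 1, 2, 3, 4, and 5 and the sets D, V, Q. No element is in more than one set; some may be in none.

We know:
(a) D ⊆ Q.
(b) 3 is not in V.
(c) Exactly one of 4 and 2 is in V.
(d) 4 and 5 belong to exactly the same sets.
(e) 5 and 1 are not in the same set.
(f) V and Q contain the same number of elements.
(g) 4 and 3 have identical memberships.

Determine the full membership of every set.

D = {}; V = {2}; Q = {1}

From (b): 3 ∉ V.
(g): 4 matches 3: 4 ∉ V.
(c) (exactly one): 2 ∈ V.
(d): 5 matches 4: 5 ∉ V.
Suppose 1 ∈ D: no assignment then satisfies all the clues, so 1 ∉ D.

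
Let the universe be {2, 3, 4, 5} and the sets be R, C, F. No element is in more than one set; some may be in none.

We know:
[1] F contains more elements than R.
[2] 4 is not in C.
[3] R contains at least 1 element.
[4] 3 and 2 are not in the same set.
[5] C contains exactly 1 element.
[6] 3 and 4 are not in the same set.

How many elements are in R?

1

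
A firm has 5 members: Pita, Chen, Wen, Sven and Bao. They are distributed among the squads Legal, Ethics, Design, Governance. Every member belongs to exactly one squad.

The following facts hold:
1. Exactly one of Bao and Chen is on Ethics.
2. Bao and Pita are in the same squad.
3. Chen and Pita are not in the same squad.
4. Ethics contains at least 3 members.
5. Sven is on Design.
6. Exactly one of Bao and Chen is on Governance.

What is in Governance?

Governance = {Chen}

From (5): Sven ∈ Design.
Suppose Pita ∈ Governance: no assignment then satisfies all the clues, so Pita ∉ Governance.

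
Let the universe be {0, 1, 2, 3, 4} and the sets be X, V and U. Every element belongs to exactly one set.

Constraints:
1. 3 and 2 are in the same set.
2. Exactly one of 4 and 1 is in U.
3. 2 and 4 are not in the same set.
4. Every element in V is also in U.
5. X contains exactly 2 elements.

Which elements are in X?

X = {0, 4}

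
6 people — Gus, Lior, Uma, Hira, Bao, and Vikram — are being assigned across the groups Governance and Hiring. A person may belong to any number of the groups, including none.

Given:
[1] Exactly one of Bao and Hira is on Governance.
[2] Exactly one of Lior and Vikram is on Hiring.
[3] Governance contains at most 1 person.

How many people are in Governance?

1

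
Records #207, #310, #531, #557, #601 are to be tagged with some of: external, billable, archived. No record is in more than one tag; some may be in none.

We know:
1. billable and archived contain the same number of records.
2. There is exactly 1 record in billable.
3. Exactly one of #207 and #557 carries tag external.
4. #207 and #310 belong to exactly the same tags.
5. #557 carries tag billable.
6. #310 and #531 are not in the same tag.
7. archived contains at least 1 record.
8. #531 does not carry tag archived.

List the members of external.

From (5): #557 ∈ billable.
From (8): #531 ∉ archived.
(2): billable already has 1, so the rest are out.
(3) (exactly one): #207 ∈ external.
(4): #310 matches #207: #310 ∈ external.
(6): #531 ∉ external.
(7): only 1 candidates remain for archived, so all are in.

external = {#207, #310}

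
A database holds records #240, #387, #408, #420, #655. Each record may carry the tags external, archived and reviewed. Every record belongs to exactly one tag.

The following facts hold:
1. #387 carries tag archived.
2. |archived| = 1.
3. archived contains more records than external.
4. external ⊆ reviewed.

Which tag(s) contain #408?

From (1): #387 ∈ archived.
(2): archived already has 1, so the rest are out.
Suppose #408 ∈ external: no assignment then satisfies all the clues, so #408 ∉ external.

#408: reviewed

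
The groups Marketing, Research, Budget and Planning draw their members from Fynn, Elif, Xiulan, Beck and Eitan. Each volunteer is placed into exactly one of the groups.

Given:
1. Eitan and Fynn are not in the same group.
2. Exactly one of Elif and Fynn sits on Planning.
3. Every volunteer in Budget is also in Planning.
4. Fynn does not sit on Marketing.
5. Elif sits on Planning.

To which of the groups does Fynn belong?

From (4): Fynn ∉ Marketing.
From (5): Elif ∈ Planning.
(2) (exactly one): Fynn ∉ Planning.
(3) contrapositive: Fynn ∉ Budget.
Only one group left: Fynn ∈ Research.
(1): Eitan ∉ Research.

Fynn: Research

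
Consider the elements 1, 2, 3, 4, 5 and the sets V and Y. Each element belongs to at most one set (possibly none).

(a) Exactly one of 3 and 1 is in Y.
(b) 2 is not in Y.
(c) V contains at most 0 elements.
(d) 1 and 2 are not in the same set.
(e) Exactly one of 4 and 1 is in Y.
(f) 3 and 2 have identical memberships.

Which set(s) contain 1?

From (b): 2 ∉ Y.
(c): V already has 0, so the rest are out.
(f): 3 matches 2: 3 ∉ Y.
(a) (exactly one): 1 ∈ Y.
(e) (exactly one): 4 ∉ Y.

1: Y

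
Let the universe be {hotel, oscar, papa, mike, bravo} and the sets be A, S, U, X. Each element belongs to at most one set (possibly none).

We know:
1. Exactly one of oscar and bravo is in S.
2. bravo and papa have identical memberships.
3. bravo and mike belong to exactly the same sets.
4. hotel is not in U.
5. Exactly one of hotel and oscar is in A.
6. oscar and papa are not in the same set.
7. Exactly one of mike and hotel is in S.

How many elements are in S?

3

From (4): hotel ∉ U.
Suppose hotel ∈ S: no assignment then satisfies all the clues, so hotel ∉ S.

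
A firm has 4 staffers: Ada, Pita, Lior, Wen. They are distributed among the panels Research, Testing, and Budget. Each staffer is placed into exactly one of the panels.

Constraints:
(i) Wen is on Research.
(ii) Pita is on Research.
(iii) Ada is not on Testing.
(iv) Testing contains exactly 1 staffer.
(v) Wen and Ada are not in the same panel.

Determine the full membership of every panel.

From (i): Wen ∈ Research.
From (ii): Pita ∈ Research.
From (iii): Ada ∉ Testing.
(iv): only 1 candidates remain for Testing, so all are in.
(v): Ada ∉ Research.
Only one panel left: Ada ∈ Budget.

Research = {Pita, Wen}; Testing = {Lior}; Budget = {Ada}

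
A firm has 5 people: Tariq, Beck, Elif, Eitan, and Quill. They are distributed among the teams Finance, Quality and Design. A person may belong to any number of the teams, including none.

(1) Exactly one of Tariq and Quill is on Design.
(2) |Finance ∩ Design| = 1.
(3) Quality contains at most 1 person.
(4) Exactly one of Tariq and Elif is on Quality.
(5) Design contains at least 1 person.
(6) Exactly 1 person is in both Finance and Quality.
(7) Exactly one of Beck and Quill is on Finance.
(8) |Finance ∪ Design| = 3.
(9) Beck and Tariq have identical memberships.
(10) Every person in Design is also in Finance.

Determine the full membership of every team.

Finance = {Eitan, Elif, Quill}; Quality = {Elif}; Design = {Quill}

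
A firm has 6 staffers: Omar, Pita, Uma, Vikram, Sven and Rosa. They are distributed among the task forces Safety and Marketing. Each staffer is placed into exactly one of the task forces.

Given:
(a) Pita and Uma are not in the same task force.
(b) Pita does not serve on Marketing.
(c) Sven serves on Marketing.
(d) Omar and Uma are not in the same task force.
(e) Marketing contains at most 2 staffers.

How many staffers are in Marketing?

From (b): Pita ∉ Marketing.
From (c): Sven ∈ Marketing.
Only one task force left: Pita ∈ Safety.
(a): Uma ∉ Safety.
Only one task force left: Uma ∈ Marketing.
(d): Omar ∉ Marketing.
(e): Marketing already has 2, so the rest are out.
Only one task force left: Omar ∈ Safety.
Only one task force left: Vikram ∈ Safety.
Only one task force left: Rosa ∈ Safety.

2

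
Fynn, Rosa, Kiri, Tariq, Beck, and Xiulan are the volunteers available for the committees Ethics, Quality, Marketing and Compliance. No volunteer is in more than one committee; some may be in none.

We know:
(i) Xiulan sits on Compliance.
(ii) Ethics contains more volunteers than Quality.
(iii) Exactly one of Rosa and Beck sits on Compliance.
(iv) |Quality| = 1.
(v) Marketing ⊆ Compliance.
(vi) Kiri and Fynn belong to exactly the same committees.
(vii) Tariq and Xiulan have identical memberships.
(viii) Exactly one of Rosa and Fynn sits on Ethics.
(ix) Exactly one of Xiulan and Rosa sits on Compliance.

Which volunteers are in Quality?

Quality = {Rosa}

From (i): Xiulan ∈ Compliance.
(vii): Tariq matches Xiulan: Tariq ∉ Ethics.
(vii): Tariq matches Xiulan: Tariq ∉ Quality.
(vii): Tariq matches Xiulan: Tariq ∉ Marketing.
(vii): Tariq matches Xiulan: Tariq ∈ Compliance.
(ix) (exactly one): Rosa ∉ Compliance.
(iii) (exactly one): Beck ∈ Compliance.
(v) contrapositive: Rosa ∉ Marketing.
Suppose Fynn ∈ Quality: no assignment then satisfies all the clues, so Fynn ∉ Quality.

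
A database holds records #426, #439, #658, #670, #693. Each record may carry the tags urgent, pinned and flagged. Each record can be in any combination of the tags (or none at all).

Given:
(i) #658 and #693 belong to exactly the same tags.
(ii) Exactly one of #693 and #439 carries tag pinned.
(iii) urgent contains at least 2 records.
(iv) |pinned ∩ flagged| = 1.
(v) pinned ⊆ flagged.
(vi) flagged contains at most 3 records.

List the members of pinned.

pinned = {#439}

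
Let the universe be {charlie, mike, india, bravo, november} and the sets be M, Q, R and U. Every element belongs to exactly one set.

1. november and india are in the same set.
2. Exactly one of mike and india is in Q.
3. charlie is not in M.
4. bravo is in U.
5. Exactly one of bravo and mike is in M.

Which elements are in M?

M = {mike}

From (3): charlie ∉ M.
From (4): bravo ∈ U.
(5) (exactly one): mike ∈ M.
(2) (exactly one): india ∈ Q.
(1): november matches india: november ∉ M.
(1): november matches india: november ∈ Q.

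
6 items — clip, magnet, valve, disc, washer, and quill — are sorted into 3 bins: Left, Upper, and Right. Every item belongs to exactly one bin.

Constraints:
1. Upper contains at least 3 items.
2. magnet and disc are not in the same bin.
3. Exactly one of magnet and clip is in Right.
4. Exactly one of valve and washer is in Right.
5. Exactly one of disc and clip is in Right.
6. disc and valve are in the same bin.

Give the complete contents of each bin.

Left = {magnet}; Upper = {disc, quill, valve}; Right = {clip, washer}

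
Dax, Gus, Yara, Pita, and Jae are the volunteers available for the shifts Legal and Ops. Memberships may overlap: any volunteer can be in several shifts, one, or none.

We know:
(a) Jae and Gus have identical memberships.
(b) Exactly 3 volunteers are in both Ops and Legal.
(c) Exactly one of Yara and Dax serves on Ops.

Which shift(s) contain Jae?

Jae: Legal, Ops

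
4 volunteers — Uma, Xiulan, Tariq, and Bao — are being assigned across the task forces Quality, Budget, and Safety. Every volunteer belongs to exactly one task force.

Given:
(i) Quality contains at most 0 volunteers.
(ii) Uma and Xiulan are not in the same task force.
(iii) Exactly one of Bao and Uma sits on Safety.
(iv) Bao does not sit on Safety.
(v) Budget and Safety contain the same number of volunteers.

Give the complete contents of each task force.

Quality = {}; Budget = {Bao, Xiulan}; Safety = {Tariq, Uma}

From (iv): Bao ∉ Safety.
(i): Quality already has 0, so the rest are out.
(iii) (exactly one): Uma ∈ Safety.
Only one task force left: Bao ∈ Budget.
(ii): Xiulan ∉ Safety.
Only one task force left: Xiulan ∈ Budget.
Suppose Tariq ∈ Budget: no assignment then satisfies all the clues, so Tariq ∉ Budget.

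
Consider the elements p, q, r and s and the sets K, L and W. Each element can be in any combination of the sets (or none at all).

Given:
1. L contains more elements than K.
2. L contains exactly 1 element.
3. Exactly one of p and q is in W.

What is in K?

K = {}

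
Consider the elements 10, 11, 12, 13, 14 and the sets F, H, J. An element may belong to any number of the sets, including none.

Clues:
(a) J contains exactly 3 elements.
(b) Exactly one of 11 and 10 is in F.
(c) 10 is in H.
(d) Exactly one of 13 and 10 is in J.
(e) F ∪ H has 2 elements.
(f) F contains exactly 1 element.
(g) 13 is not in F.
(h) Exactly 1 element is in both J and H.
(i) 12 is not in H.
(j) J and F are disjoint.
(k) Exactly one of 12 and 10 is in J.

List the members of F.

F = {10}

From (c): 10 ∈ H.
From (g): 13 ∉ F.
From (i): 12 ∉ H.
Suppose 10 ∉ F: no assignment then satisfies all the clues, so 10 ∈ F.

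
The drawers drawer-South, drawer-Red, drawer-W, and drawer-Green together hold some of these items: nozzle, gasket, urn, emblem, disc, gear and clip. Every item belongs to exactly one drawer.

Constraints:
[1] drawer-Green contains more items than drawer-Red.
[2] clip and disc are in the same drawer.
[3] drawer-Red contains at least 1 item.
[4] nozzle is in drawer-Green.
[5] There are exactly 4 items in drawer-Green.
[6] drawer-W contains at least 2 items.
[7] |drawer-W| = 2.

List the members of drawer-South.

drawer-South = {}

From (4): nozzle ∈ drawer-Green.
Suppose gasket ∈ drawer-South: no assignment then satisfies all the clues, so gasket ∉ drawer-South.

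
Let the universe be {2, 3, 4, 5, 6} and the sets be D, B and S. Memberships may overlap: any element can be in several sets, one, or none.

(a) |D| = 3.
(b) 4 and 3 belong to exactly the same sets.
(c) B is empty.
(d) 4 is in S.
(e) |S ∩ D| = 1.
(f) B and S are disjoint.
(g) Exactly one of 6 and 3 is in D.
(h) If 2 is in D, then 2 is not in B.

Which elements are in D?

D = {2, 5, 6}

From (d): 4 ∈ S.
(b): 3 matches 4: 3 ∈ S.
(c): B already has 0, so the rest are out.
Suppose 2 ∉ D: no assignment then satisfies all the clues, so 2 ∈ D.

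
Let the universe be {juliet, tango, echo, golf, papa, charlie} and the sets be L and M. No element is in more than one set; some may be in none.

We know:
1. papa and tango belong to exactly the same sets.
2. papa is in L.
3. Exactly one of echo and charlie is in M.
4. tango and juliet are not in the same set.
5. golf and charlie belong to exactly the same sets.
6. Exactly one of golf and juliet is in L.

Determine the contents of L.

From (2): papa ∈ L.
(1): tango matches papa: tango ∈ L.
(4): juliet ∉ L.
(6) (exactly one): golf ∈ L.
(5): charlie matches golf: charlie ∈ L.
(3) (exactly one): echo ∈ M.

L = {charlie, golf, papa, tango}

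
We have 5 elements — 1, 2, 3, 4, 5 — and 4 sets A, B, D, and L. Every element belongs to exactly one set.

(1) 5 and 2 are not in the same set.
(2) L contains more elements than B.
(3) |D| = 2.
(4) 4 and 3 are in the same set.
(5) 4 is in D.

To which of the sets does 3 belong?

From (5): 4 ∈ D.
(4): 3 matches 4: 3 ∉ A.
(4): 3 matches 4: 3 ∉ B.
(4): 3 matches 4: 3 ∈ D.
(3): D already has 2, so the rest are out.

3: D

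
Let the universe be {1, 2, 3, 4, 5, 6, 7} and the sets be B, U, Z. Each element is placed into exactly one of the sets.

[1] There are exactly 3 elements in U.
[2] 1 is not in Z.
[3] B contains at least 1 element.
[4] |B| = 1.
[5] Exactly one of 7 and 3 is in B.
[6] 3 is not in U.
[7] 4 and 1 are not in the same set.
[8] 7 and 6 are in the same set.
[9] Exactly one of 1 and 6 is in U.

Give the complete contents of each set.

From (2): 1 ∉ Z.
From (6): 3 ∉ U.
Suppose 1 ∈ B: no assignment then satisfies all the clues, so 1 ∉ B.

B = {3}; U = {1, 2, 5}; Z = {4, 6, 7}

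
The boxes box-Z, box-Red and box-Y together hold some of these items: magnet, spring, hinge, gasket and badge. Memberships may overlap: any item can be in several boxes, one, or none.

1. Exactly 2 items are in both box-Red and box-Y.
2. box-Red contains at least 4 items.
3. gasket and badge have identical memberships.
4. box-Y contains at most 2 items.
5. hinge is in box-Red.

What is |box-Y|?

2

From (5): hinge ∈ box-Red.
Suppose gasket ∉ box-Red: no assignment then satisfies all the clues, so gasket ∈ box-Red.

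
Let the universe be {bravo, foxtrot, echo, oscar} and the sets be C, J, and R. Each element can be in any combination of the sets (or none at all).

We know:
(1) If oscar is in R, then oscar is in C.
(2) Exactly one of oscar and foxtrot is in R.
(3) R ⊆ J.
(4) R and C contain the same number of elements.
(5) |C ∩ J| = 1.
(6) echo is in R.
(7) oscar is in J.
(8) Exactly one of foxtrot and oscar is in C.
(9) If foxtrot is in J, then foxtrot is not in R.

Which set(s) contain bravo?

bravo: C

From (6): echo ∈ R.
From (7): oscar ∈ J.
(3) with echo ∈ R: echo ∈ J.
Suppose bravo ∉ C: no assignment then satisfies all the clues, so bravo ∈ C.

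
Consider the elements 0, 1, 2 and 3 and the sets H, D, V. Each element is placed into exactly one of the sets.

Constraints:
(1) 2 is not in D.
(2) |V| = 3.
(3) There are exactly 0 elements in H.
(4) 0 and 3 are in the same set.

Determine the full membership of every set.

H = {}; D = {1}; V = {0, 2, 3}

From (1): 2 ∉ D.
(3): H already has 0, so the rest are out.
Only one set left: 2 ∈ V.
Suppose 0 ∈ D: no assignment then satisfies all the clues, so 0 ∉ D.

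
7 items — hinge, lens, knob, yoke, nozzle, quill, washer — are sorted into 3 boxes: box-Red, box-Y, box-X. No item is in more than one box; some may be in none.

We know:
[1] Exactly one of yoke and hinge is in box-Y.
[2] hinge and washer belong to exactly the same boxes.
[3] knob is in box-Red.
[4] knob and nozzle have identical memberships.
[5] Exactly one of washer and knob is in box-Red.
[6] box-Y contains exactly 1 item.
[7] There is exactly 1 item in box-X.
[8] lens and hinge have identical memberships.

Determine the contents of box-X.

From (3): knob ∈ box-Red.
(4): nozzle matches knob: nozzle ∈ box-Red.
(5) (exactly one): washer ∉ box-Red.
(2): hinge matches washer: hinge ∉ box-Red.
(8): lens matches hinge: lens ∉ box-Red.
Suppose hinge ∈ box-X: no assignment then satisfies all the clues, so hinge ∉ box-X.

box-X = {quill}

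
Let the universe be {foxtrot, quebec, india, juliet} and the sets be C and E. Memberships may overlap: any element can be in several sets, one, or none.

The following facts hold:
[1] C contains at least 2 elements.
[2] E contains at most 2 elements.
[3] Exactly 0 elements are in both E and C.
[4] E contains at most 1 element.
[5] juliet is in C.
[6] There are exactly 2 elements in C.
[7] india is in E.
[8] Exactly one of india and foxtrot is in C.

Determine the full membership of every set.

C = {foxtrot, juliet}; E = {india}

From (5): juliet ∈ C.
From (7): india ∈ E.
(4): E already has 1, so the rest are out.
Suppose foxtrot ∉ C: no assignment then satisfies all the clues, so foxtrot ∈ C.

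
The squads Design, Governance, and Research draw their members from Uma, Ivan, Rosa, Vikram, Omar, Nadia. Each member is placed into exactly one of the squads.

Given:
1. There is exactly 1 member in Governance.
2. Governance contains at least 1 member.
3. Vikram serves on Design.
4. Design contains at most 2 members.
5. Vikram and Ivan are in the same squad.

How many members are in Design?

From (3): Vikram ∈ Design.
(5): Ivan matches Vikram: Ivan ∈ Design.
(4): Design already has 2, so the rest are out.

2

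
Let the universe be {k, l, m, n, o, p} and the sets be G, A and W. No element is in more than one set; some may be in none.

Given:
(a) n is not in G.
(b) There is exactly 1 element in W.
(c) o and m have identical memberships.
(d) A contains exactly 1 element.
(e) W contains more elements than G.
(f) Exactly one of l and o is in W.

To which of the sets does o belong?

o: none

From (a): n ∉ G.
Suppose o ∈ G: no assignment then satisfies all the clues, so o ∉ G.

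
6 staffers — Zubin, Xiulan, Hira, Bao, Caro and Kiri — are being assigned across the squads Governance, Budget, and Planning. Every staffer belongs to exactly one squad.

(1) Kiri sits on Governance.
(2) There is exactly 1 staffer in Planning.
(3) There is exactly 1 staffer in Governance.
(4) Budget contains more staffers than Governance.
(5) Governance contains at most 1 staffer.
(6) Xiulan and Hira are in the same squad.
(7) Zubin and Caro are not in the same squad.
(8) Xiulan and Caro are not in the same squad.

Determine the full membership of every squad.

Governance = {Kiri}; Budget = {Bao, Hira, Xiulan, Zubin}; Planning = {Caro}

From (1): Kiri ∈ Governance.
(3): Governance already has 1, so the rest are out.
Suppose Zubin ∉ Budget: no assignment then satisfies all the clues, so Zubin ∈ Budget.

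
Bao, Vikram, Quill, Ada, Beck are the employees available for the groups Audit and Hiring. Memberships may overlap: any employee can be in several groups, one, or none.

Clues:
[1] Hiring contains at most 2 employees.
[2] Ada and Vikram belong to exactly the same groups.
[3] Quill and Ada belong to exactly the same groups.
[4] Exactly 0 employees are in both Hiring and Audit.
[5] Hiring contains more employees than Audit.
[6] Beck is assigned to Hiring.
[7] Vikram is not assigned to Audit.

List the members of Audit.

Audit = {}

From (6): Beck ∈ Hiring.
From (7): Vikram ∉ Audit.
(2): Ada matches Vikram: Ada ∉ Audit.
(3): Quill matches Ada: Quill ∉ Audit.
Suppose Bao ∈ Audit: no assignment then satisfies all the clues, so Bao ∉ Audit.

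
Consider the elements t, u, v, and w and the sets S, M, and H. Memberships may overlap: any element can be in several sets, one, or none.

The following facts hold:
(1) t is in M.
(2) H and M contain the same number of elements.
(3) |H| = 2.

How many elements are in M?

2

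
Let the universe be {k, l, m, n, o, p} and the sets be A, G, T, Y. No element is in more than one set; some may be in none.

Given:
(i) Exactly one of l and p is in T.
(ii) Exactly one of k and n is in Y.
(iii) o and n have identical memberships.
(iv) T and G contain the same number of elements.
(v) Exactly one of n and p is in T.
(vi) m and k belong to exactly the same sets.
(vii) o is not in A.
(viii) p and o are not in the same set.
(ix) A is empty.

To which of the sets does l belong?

From (vii): o ∉ A.
(iii): n matches o: n ∉ A.
(ix): A already has 0, so the rest are out.
Suppose l ∉ G: no assignment then satisfies all the clues, so l ∈ G.

l: G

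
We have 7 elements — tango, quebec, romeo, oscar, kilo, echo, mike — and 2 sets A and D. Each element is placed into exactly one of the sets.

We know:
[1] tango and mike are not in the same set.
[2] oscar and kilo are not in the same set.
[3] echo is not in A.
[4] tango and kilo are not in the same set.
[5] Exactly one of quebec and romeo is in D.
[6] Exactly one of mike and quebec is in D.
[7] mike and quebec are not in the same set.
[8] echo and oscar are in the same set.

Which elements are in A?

From (3): echo ∉ A.
(8): oscar matches echo: oscar ∉ A.
Only one set left: oscar ∈ D.
Only one set left: echo ∈ D.
(2): kilo ∉ D.
Only one set left: kilo ∈ A.
(4): tango ∉ A.
Only one set left: tango ∈ D.
(1): mike ∉ D.
(6) (exactly one): quebec ∈ D.
Only one set left: mike ∈ A.
Only one set left: romeo ∈ A.

A = {kilo, mike, romeo}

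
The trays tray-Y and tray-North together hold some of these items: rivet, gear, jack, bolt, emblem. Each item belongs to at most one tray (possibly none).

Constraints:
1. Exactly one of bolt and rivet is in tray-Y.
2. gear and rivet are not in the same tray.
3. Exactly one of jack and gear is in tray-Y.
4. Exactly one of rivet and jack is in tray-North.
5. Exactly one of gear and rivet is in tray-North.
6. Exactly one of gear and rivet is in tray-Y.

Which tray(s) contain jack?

jack: none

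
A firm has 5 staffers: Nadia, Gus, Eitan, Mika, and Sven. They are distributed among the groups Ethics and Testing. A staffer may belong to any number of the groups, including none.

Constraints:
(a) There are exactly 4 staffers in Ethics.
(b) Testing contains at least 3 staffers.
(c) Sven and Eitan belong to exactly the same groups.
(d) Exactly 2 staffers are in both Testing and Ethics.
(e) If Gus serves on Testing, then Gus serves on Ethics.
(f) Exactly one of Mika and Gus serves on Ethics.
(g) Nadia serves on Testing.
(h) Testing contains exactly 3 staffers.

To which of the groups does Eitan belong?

Eitan: Ethics

From (g): Nadia ∈ Testing.
Suppose Eitan ∉ Ethics: no assignment then satisfies all the clues, so Eitan ∈ Ethics.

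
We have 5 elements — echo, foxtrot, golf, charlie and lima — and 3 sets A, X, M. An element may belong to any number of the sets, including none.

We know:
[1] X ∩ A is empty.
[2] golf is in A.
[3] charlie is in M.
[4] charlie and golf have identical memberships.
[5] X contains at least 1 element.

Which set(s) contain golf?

golf: A, M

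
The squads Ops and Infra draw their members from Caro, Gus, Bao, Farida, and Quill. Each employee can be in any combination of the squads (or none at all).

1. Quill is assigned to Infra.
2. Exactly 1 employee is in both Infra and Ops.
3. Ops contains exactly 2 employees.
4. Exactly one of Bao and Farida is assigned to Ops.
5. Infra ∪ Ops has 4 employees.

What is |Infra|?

3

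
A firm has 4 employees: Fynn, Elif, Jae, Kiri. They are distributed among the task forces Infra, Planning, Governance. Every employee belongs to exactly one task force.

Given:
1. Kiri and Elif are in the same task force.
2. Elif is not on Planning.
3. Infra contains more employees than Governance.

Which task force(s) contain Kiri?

Kiri: Infra

From (2): Elif ∉ Planning.
(1): Kiri matches Elif: Kiri ∉ Planning.
Suppose Kiri ∉ Infra: no assignment then satisfies all the clues, so Kiri ∈ Infra.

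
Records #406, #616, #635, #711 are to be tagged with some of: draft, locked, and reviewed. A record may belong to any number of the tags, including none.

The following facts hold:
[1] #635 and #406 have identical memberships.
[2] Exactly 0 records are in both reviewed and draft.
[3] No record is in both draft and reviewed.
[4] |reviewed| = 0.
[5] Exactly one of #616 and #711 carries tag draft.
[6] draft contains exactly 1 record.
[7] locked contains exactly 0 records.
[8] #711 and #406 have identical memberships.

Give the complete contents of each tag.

draft = {#616}; locked = {}; reviewed = {}

(4): reviewed already has 0, so the rest are out.
(7): locked already has 0, so the rest are out.
Suppose #406 ∈ draft: no assignment then satisfies all the clues, so #406 ∉ draft.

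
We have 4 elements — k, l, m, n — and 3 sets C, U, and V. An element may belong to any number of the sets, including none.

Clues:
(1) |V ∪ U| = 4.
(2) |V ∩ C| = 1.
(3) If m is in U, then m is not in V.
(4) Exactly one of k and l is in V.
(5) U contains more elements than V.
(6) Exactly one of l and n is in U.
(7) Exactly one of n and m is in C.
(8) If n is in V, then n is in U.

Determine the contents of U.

U = {k, m, n}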